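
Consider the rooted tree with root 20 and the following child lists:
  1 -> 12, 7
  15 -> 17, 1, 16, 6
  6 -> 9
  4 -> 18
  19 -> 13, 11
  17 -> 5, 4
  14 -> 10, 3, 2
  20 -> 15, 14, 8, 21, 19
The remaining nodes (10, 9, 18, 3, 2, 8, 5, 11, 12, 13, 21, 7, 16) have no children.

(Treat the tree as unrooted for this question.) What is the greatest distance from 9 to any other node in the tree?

The node farthest from 9 is 11 (2, 10, 3, 13, 18 also at distance 5), via 9 – 6 – 15 – 20 – 19 – 11 — 5 edges.

5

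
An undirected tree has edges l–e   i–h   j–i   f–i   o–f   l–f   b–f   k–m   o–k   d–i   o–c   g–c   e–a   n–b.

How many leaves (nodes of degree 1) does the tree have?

7

Degree-1 nodes: a, d, g, h, j, m, n — 7 of them.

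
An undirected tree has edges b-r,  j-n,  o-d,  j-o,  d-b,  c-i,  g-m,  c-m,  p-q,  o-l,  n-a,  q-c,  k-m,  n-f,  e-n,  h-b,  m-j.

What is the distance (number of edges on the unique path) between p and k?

The path is p - q - c - m - k, which has 4 edges.

4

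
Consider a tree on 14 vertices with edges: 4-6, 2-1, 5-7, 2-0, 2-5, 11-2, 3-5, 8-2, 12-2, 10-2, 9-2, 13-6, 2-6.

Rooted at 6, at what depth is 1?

6 – 2 – 1 — 2 edges.

2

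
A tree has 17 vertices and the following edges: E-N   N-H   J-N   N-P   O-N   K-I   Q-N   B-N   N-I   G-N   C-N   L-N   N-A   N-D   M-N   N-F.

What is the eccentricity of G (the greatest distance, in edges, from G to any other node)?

The node farthest from G is K, via G–N–I–K — 3 edges.

3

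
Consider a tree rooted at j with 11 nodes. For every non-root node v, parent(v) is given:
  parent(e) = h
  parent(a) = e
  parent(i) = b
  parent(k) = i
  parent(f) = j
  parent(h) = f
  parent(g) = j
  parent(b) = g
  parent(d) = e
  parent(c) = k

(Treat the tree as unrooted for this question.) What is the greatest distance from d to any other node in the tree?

9

The node farthest from d is c, via d – e – h – f – j – g – b – i – k – c — 9 edges.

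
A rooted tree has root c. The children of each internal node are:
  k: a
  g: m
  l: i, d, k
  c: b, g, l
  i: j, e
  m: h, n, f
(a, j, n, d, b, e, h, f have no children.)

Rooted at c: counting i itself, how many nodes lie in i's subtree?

The subtree rooted at i contains: i, j, e — 3 nodes.

3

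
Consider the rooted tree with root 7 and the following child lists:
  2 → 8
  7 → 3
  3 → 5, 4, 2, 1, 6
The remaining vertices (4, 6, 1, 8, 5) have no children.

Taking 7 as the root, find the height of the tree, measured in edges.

3

The longest root-to-leaf path is 7-3-2-8 (3 edges).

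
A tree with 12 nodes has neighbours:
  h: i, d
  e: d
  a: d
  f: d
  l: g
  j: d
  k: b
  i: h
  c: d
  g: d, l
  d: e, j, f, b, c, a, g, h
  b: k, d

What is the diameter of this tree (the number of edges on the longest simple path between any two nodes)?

4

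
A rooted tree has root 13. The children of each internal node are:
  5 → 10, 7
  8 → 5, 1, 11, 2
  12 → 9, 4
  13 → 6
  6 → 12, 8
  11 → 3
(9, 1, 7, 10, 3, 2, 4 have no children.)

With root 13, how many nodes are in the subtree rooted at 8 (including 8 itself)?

8's subtree: {8, 5, 11, 1, 2, 10, 7, 3}, size 8.

8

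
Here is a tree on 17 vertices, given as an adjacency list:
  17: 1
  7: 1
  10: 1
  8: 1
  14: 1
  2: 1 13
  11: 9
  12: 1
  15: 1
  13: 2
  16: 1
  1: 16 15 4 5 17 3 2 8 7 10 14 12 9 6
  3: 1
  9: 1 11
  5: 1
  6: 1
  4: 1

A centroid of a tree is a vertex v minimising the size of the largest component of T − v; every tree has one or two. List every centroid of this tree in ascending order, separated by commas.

If 1 is removed the pieces have sizes 2, 2, 1, 1, 1, 1, 1, 1, 1, 1, 1, 1, 1, 1, all ≤ ⌊17/2⌋ = 8.
Every other node leaves some component of size > 8, so the centroid is unique.

1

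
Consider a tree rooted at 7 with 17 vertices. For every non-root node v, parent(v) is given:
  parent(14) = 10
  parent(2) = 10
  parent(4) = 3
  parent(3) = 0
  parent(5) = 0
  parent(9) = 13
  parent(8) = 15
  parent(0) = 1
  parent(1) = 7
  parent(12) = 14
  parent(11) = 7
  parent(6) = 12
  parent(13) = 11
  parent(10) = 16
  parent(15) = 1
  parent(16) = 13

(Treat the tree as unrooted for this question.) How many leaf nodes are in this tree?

6

Exactly 6 nodes have a single neighbour: 2, 4, 5, 6, 8, 9.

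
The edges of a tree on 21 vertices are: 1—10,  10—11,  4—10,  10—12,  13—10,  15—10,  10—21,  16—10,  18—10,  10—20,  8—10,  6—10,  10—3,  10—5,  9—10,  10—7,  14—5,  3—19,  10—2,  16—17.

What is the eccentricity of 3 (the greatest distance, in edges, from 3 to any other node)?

3

Distances from 3 peak at 3, attained at 14 (17 also at distance 3).
3–10–5–14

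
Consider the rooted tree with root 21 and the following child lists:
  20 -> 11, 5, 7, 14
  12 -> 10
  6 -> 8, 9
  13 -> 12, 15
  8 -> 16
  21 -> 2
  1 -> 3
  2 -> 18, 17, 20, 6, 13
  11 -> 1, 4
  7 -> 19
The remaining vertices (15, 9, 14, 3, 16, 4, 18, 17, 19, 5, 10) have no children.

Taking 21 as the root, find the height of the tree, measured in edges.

3 sits deepest: 21-2-20-11-1-3 — 5 edges from the root.

5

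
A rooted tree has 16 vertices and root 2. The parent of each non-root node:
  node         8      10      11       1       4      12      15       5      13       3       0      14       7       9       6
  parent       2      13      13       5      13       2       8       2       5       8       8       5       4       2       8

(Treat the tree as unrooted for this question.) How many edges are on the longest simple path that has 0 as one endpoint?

6

A farthest node from 0 is 7.
The path 0 – 8 – 2 – 5 – 13 – 4 – 7 has 6 edges.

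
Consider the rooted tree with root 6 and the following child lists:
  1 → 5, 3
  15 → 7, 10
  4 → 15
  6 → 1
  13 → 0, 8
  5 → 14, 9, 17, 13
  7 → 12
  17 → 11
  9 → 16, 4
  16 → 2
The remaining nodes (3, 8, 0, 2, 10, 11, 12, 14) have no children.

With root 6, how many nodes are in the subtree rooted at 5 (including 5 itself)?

The subtree rooted at 5 contains: 5, 17, 14, 9, 13, 11, 4, 16, 8, 0, 15, 2, 10, 7, 12 — 15 nodes.

15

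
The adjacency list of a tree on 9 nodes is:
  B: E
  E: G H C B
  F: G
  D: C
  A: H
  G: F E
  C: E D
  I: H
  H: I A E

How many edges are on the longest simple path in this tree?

A longest path is F–G–E–H–A, with 4 edges.

4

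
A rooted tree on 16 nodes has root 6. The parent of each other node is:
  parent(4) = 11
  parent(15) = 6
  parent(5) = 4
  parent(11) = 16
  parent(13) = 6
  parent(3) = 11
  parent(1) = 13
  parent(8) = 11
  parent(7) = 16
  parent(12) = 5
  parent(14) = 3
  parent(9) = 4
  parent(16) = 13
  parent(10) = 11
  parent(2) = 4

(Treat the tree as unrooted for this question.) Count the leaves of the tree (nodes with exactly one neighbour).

9

The leaves are 1, 2, 7, 8, 9, 10, 12, 14, 15.
That is 9 leaves.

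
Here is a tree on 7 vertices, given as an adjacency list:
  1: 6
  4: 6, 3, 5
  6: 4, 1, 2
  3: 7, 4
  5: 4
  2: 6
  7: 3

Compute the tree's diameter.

4

BFS from 7 reaches 1 last, at distance 4; BFS from 1 confirms no node is farther.
Path: 7 – 3 – 4 – 6 – 1.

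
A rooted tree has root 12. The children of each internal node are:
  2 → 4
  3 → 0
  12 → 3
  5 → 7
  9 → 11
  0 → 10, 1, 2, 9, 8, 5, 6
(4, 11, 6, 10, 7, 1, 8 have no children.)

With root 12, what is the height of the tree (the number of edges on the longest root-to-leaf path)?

4

4 sits deepest: 12 – 3 – 0 – 2 – 4 — 4 edges from the root.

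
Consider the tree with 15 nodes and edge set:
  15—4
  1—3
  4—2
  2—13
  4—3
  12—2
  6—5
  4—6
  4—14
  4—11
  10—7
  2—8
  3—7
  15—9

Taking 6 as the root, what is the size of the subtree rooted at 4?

13

The subtree rooted at 4 contains: 4, 3, 2, 15, 11, 14, 7, 1, 13, 8, 12, 9, 10 — 13 nodes.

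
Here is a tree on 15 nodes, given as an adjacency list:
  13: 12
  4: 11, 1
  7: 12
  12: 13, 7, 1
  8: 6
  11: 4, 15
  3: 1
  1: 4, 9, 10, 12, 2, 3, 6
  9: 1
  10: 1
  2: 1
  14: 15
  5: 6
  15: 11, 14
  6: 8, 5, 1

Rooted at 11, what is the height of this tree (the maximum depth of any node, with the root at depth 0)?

8 sits deepest: 11 – 4 – 1 – 6 – 8 — 4 edges from the root.

4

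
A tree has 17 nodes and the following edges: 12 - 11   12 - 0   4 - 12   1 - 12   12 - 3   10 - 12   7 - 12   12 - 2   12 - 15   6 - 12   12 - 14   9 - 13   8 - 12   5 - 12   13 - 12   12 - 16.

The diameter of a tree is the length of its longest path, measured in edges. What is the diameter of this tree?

3

Starting from 9, a farthest node is 0 at distance 3.
One longest path: 9 - 13 - 12 - 0.
So the diameter is 3.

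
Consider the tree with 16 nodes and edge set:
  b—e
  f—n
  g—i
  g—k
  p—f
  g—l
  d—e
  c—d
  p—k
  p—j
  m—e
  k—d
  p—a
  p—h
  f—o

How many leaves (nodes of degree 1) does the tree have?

10

The leaves are a, b, c, h, i, j, l, m, n, o.
That is 10 leaves.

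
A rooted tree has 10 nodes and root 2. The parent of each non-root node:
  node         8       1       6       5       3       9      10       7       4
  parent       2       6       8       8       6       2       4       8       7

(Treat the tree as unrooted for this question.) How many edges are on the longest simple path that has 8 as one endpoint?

3

The node farthest from 8 is 10, via 8-7-4-10 — 3 edges.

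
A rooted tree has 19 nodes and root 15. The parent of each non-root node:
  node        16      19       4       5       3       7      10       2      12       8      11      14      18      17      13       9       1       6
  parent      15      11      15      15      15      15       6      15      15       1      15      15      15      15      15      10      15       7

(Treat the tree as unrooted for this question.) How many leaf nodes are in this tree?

13

Exactly 13 nodes have a single neighbour: 2, 3, 4, 5, 8, 9, 12, 13, 14, 16, 17, 18, 19.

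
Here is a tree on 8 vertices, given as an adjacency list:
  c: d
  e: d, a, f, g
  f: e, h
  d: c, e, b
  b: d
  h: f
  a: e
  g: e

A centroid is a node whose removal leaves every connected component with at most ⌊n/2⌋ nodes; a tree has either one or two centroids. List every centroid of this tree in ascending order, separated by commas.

e

Delete e: the remaining components have sizes 3, 2, 1, 1. Max 3 ≤ 4, so e is a centroid.
No neighbour of e does as well, so e is the unique centroid.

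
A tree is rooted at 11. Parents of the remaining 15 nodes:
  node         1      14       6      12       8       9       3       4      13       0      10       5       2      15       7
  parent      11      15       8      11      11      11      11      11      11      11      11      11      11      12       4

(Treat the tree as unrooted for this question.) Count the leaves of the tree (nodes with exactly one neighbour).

11

Exactly 11 nodes have a single neighbour: 0, 1, 2, 3, 5, 6, 7, 9, 10, 13, 14.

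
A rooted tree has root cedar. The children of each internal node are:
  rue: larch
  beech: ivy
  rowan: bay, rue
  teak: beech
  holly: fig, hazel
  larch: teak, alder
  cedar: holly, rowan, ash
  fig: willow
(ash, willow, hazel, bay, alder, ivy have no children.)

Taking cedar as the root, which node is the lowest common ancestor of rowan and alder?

rowan

Ancestors of rowan (toward the root): rowan, cedar.
Ancestors of alder: alder, larch, rue, rowan, cedar.
The deepest node appearing in both lists is rowan.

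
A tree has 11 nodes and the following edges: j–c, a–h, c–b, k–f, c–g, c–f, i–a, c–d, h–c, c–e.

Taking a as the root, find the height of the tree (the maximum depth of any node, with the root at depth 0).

A deepest node is k, reached by a-h-c-f-k.
That path has 4 edges, so the height is 4.

4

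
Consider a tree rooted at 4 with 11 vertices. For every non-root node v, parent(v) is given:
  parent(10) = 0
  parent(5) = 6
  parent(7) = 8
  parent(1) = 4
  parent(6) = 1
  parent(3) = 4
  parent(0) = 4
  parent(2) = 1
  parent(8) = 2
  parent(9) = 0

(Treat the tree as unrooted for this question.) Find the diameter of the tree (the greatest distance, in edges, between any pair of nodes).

Starting from 9, a farthest node is 7 at distance 6.
One longest path: 9-0-4-1-2-8-7.
So the diameter is 6.

6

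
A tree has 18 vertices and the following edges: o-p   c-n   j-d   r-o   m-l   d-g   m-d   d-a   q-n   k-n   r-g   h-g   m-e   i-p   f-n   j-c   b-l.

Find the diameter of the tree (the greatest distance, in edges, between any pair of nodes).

Starting from i, a farthest node is f at distance 9.
One longest path: i – p – o – r – g – d – j – c – n – f.
So the diameter is 9.

9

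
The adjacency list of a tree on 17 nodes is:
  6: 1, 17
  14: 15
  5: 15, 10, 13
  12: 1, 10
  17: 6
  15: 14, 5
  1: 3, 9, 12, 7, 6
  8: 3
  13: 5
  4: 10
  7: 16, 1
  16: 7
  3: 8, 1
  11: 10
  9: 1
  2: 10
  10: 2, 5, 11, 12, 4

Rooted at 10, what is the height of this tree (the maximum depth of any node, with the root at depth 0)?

A deepest node is 16, reached by 10-12-1-7-16.
That path has 4 edges, so the height is 4.

4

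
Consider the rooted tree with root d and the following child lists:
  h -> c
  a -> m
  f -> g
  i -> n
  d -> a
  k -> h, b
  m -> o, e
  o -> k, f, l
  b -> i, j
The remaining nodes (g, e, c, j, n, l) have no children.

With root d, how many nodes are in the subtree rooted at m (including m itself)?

Descendants of m (including itself): m, o, e, k, l, f, b, h, g, i, j, c, n. That's 13.

13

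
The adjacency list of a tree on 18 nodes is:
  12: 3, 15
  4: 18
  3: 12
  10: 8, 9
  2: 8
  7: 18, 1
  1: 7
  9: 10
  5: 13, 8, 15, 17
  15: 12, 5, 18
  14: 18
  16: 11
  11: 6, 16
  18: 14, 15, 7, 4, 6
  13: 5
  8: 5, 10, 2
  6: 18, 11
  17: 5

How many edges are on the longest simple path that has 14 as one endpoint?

6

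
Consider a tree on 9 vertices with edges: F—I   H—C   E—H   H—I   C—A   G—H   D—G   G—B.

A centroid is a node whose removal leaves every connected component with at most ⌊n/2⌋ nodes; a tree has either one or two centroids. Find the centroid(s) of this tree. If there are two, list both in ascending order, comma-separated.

H

If H is removed the pieces have sizes 3, 2, 2, 1, all ≤ ⌊9/2⌋ = 4.
No neighbour of H does as well, so H is the unique centroid.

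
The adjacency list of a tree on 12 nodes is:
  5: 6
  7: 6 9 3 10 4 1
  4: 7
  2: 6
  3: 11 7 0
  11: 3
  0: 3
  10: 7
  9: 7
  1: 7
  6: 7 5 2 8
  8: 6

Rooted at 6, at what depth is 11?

6–7–3–11 — 3 edges.

3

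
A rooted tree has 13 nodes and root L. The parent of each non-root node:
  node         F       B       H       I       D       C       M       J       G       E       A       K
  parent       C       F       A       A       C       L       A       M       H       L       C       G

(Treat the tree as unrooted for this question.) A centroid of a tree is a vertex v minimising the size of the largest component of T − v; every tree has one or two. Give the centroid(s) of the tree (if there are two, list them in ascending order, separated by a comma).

A

Delete A: the remaining components have sizes 6, 3, 2, 1. Max 6 ≤ 6, so A is a centroid.
Every other node leaves some component of size > 6, so the centroid is unique.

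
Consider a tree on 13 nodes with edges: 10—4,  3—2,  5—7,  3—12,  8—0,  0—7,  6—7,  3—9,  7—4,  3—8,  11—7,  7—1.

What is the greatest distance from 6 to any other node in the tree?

5

A farthest node from 6 is 9 (12, 2 also at distance 5).
The path 6 – 7 – 0 – 8 – 3 – 9 has 5 edges.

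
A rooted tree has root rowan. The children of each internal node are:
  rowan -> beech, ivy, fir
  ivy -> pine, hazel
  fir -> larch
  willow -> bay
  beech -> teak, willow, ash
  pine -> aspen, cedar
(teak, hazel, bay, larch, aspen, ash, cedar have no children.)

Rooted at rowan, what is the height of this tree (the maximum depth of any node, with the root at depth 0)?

A deepest node is cedar, reached by rowan → ivy → pine → cedar.
That path has 3 edges, so the height is 3.

3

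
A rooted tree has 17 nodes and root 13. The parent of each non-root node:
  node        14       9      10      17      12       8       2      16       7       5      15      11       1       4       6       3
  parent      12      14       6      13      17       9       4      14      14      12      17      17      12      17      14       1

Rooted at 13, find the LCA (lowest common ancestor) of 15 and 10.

17

Path 15→root: 15 17 13; path 10→root: 10 6 14 12 17 13.
First common node: 17.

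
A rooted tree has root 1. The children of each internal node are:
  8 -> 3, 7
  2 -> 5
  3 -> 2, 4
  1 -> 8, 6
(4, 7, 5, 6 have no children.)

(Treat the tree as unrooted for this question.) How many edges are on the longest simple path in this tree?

5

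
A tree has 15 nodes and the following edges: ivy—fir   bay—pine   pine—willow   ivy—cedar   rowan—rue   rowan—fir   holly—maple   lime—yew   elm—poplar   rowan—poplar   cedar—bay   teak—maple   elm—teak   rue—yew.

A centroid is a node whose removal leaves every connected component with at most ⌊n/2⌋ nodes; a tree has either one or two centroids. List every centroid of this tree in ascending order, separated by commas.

rowan

Delete rowan: the remaining components have sizes 6, 5, 3. Max 6 ≤ 7, so rowan is a centroid.
No neighbour of rowan does as well, so rowan is the unique centroid.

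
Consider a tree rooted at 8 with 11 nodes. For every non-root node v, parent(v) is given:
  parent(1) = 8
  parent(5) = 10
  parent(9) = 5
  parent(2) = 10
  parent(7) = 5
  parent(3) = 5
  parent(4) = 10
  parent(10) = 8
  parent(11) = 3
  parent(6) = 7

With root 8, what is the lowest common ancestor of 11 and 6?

5

Ancestors of 11 (toward the root): 11, 3, 5, 10, 8.
Ancestors of 6: 6, 7, 5, 10, 8.
The deepest node appearing in both lists is 5.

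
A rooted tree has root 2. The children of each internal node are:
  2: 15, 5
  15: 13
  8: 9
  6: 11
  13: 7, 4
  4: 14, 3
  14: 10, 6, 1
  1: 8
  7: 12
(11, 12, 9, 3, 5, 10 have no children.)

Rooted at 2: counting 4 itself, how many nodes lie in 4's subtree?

9

4's subtree: {4, 14, 3, 10, 6, 1, 11, 8, 9}, size 9.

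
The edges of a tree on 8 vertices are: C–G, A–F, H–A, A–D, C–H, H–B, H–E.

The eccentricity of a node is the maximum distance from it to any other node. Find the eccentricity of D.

4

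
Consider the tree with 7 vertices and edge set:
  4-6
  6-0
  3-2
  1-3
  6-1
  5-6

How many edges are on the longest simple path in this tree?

4

Starting from 2, a farthest node is 0 at distance 4.
One longest path: 2 – 3 – 1 – 6 – 0.
So the diameter is 4.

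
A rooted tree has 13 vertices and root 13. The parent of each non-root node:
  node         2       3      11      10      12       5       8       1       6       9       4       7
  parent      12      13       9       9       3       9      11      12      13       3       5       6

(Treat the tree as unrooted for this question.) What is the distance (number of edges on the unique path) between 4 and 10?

3

The path is 4 - 5 - 9 - 10, which has 3 edges.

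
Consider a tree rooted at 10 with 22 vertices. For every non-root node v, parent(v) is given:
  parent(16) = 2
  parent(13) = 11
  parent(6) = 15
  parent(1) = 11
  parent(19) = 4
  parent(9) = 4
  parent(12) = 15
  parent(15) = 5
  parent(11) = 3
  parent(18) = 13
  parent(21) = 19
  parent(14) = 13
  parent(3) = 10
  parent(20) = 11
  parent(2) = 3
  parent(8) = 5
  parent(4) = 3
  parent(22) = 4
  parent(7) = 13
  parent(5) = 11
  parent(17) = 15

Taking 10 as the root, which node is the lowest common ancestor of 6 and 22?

6's ancestor chain is 6, 15, 5, 11, 3, 10 and 22's is 22, 4, 3, 10; they first meet at 3.

3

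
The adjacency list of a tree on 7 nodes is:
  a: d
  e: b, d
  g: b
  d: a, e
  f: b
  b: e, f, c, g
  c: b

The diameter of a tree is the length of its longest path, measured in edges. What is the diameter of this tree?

A longest path is a – d – e – b – f, with 4 edges.

4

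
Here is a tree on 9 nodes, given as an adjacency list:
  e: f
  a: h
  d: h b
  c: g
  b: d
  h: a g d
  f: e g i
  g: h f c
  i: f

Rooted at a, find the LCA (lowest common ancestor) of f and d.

f's ancestor chain is f, g, h, a and d's is d, h, a; they first meet at h.

h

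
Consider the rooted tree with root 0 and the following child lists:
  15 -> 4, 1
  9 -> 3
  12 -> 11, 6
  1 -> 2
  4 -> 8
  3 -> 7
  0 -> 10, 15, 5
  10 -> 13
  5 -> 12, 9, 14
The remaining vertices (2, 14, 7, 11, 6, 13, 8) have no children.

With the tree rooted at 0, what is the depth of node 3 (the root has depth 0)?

3

Path from 0 to 3: 0 → 5 → 9 → 3, which has 3 edges.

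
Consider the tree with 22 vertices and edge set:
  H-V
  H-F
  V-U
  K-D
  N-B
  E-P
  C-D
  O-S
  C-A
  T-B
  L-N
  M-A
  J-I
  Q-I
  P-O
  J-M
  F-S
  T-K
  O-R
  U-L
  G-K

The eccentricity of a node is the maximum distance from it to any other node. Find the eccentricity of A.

15

The node farthest from A is E, via A–C–D–K–T–B–N–L–U–V–H–F–S–O–P–E — 15 edges.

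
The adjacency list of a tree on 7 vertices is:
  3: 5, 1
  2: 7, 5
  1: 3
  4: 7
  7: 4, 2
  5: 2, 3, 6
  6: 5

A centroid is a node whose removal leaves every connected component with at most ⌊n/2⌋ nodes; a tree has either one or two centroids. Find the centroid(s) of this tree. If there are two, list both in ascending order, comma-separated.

5

If 5 is removed the pieces have sizes 3, 2, 1, all ≤ ⌊7/2⌋ = 3.
Every other node leaves some component of size > 3, so the centroid is unique.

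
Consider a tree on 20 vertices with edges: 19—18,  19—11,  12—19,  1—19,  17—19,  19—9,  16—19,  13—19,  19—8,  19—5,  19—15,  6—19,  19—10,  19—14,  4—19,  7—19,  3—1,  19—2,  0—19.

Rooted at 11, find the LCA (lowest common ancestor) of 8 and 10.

Path 8→root: 8 19 11; path 10→root: 10 19 11.
First common node: 19.

19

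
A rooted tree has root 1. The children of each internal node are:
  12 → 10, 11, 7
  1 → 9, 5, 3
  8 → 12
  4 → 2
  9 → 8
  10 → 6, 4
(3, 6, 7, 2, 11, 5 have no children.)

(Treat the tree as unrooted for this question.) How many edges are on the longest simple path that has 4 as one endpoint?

6

The node farthest from 4 is 3 (5 also at distance 6), via 4–10–12–8–9–1–3 — 6 edges.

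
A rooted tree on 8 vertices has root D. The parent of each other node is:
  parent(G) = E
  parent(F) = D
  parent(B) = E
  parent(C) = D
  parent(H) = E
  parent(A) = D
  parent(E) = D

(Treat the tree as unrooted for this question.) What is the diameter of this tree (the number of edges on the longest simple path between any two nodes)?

Starting from F, a farthest node is G at distance 3.
One longest path: F–D–E–G.
So the diameter is 3.

3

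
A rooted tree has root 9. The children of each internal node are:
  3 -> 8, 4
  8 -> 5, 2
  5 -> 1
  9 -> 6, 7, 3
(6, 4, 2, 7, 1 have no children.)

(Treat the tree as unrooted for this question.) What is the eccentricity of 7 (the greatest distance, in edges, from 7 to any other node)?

5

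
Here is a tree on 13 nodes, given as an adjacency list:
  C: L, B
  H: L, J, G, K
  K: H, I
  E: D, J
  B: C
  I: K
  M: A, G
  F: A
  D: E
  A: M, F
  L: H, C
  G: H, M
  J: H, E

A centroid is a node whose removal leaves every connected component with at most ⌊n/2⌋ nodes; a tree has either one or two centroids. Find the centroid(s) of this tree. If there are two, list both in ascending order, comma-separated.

H

Removing H splits the tree into components of sizes 4, 3, 3, 2; the largest is 4 ≤ ⌊13/2⌋ = 6.
Every other node leaves some component of size > 6, so the centroid is unique.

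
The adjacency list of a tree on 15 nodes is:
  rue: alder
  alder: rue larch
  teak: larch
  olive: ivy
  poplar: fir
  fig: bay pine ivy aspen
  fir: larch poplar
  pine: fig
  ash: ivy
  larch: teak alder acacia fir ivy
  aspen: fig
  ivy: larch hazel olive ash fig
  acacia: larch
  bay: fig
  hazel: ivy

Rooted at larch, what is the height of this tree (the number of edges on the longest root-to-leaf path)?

bay sits deepest: larch-ivy-fig-bay — 3 edges from the root.

3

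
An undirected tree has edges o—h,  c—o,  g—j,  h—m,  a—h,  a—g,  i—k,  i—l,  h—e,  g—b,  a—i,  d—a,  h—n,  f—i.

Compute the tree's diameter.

A longest path is c - o - h - a - i - l, with 5 edges.

5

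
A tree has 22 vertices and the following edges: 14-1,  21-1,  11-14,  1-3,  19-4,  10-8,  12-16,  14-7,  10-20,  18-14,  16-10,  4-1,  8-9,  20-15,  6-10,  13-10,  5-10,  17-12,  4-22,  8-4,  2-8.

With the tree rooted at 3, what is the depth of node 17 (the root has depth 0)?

Climbing from 17 to the root: 17 → 12 → 16 → 10 → 8 → 4 → 1 → 3. That's 7 steps.

7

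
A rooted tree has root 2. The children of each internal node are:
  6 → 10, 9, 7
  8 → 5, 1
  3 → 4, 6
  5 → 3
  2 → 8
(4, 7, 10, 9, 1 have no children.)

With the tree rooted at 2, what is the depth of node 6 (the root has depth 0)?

Climbing from 6 to the root: 6–3–5–8–2. That's 4 steps.

4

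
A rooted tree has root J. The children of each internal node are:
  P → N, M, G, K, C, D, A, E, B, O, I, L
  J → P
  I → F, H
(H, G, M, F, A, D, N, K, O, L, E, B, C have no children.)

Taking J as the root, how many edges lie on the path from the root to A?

Path from J to A: J – P – A, which has 2 edges.

2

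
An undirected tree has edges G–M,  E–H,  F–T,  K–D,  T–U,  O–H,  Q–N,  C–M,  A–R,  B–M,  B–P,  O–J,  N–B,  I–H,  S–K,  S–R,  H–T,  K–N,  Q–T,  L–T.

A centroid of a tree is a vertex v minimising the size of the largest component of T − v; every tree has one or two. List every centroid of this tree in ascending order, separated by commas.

Delete N: the remaining components have sizes 10, 5, 5. Max 10 ≤ 10, so N is a centroid.
No neighbour of N does as well, so N is the unique centroid.

N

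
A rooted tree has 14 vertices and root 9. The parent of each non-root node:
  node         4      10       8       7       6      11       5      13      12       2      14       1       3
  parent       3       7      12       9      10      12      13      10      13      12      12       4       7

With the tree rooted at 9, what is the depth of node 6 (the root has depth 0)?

Climbing from 6 to the root: 6 → 10 → 7 → 9. That's 3 steps.

3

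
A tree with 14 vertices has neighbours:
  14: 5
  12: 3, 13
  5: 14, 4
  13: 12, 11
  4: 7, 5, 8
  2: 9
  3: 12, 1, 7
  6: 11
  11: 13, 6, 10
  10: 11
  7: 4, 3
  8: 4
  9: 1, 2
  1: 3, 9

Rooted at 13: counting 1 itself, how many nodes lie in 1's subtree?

The subtree rooted at 1 contains: 1, 9, 2 — 3 nodes.

3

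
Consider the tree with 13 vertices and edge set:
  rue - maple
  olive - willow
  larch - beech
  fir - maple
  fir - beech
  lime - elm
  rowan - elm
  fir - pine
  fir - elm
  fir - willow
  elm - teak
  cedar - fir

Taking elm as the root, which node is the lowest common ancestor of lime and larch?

elm

Path lime→root: lime elm; path larch→root: larch beech fir elm.
First common node: elm.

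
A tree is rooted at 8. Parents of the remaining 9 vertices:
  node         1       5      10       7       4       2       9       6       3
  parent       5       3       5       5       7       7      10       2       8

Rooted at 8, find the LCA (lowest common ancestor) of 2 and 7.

Ancestors of 2 (toward the root): 2, 7, 5, 3, 8.
Ancestors of 7: 7, 5, 3, 8.
The deepest node appearing in both lists is 7.

7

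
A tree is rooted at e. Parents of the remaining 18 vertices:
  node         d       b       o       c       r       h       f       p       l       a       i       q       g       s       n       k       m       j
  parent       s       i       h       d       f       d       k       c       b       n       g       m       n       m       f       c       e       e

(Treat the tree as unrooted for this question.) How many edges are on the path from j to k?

6

j - e - m - s - d - c - k: 6 edges.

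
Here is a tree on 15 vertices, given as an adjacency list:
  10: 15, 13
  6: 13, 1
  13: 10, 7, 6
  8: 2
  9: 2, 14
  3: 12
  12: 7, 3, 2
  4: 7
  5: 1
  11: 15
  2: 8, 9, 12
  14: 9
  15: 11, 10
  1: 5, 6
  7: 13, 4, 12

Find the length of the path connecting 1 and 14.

7

The path is 1 - 6 - 13 - 7 - 12 - 2 - 9 - 14, which has 7 edges.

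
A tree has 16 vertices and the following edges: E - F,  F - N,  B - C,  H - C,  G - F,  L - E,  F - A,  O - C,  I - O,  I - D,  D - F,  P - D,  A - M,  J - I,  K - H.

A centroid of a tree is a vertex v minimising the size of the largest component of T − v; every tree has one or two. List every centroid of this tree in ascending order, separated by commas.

Delete D: the remaining components have sizes 7, 7, 1. Max 7 ≤ 8, so D is a centroid.
Every other node leaves some component of size > 8, so the centroid is unique.

D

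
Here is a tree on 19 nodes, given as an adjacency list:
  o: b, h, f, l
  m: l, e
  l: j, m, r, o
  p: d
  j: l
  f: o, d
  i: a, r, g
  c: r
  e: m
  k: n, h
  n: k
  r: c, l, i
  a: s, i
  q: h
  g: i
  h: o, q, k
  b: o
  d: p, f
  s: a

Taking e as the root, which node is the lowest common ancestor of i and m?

Path i→root: i r l m e; path m→root: m e.
First common node: m.

m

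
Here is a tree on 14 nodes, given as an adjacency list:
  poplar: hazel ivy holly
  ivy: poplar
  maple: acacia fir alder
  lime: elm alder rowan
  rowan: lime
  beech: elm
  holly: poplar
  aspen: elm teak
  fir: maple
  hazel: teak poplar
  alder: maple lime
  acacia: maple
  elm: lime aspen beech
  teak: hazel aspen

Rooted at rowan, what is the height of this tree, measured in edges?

7

A deepest node is ivy, reached by rowan–lime–elm–aspen–teak–hazel–poplar–ivy.
That path has 7 edges, so the height is 7.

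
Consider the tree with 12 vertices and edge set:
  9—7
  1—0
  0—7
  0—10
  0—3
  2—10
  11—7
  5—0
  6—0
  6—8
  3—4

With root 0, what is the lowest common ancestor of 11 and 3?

Ancestors of 11 (toward the root): 11, 7, 0.
Ancestors of 3: 3, 0.
The deepest node appearing in both lists is 0.

0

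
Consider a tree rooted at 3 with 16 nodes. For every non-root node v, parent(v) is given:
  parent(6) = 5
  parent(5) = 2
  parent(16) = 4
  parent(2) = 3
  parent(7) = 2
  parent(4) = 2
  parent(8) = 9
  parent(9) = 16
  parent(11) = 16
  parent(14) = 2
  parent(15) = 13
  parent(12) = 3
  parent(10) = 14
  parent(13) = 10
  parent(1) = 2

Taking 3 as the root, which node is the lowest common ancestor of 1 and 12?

1's ancestor chain is 1, 2, 3 and 12's is 12, 3; they first meet at 3.

3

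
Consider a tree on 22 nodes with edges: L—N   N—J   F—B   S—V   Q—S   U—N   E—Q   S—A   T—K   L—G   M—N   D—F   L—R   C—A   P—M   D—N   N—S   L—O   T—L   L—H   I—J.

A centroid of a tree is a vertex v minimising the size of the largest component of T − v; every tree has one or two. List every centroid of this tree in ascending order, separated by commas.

N

Delete N: the remaining components have sizes 7, 6, 3, 2, 2, 1. Max 7 ≤ 11, so N is a centroid.
Every other node leaves some component of size > 11, so the centroid is unique.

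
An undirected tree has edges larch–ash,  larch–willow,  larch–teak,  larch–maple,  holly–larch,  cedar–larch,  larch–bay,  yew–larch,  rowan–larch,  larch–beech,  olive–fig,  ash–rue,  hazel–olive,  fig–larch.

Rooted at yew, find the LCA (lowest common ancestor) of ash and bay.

larch

Ancestors of ash (toward the root): ash, larch, yew.
Ancestors of bay: bay, larch, yew.
The deepest node appearing in both lists is larch.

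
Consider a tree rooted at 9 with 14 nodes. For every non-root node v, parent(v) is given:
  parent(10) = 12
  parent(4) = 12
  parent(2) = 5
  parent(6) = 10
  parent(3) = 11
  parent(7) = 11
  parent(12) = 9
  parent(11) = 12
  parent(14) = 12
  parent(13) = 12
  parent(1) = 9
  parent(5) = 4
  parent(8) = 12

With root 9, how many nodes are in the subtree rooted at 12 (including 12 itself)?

Descendants of 12 (including itself): 12, 4, 11, 10, 14, 13, 8, 5, 3, 7, 6, 2. That's 12.

12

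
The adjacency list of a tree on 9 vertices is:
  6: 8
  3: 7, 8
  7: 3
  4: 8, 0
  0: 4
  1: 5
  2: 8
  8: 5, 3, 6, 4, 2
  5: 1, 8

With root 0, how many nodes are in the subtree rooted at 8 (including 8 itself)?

7

Descendants of 8 (including itself): 8, 3, 6, 2, 5, 7, 1. That's 7.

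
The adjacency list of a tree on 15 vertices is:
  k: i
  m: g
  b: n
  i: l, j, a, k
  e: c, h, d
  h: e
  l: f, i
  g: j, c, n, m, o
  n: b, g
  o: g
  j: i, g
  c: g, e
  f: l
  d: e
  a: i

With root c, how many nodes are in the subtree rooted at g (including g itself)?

The subtree rooted at g contains: g, j, m, n, o, i, b, a, k, l, f — 11 nodes.

11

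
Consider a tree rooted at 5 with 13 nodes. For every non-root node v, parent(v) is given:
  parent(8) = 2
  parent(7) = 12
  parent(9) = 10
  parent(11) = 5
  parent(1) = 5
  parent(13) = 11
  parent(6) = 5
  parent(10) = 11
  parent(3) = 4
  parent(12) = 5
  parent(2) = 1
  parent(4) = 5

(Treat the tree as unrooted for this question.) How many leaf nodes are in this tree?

The leaves are 3, 6, 7, 8, 9, 13.
That is 6 leaves.

6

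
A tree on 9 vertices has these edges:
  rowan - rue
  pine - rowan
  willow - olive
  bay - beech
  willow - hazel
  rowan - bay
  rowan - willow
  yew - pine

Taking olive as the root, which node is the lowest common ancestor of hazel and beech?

willow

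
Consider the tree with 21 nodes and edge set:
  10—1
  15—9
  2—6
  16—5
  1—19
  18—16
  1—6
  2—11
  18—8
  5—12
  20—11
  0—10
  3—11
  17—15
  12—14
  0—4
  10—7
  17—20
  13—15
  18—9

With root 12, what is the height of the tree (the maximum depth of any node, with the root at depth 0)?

4 sits deepest: 12–5–16–18–9–15–17–20–11–2–6–1–10–0–4 — 14 edges from the root.

14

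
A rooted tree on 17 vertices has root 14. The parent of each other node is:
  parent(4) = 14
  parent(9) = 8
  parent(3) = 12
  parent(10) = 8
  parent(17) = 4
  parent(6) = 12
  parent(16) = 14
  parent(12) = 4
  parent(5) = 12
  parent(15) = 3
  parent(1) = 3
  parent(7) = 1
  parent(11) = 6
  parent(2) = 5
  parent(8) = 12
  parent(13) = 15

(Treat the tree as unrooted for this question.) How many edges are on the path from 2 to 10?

4

Walking from 2: 2–5–12–8–10. Length 4.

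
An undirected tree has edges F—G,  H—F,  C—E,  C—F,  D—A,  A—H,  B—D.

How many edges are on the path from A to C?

A - H - F - C: 3 edges.

3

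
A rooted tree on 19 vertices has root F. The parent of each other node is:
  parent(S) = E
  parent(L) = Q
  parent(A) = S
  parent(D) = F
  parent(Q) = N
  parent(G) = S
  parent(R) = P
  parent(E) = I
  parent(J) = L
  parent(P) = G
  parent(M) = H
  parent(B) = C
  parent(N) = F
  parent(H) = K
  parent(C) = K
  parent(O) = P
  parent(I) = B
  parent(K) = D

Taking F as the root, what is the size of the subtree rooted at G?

4

Descendants of G (including itself): G, P, O, R. That's 4.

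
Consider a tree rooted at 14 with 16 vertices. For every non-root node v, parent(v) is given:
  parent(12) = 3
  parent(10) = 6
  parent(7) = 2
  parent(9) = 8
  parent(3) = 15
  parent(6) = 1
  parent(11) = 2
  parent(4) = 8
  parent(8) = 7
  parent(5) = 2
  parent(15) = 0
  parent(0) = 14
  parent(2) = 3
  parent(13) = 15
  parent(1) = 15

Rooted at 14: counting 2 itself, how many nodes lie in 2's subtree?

The subtree rooted at 2 contains: 2, 11, 7, 5, 8, 9, 4 — 7 nodes.

7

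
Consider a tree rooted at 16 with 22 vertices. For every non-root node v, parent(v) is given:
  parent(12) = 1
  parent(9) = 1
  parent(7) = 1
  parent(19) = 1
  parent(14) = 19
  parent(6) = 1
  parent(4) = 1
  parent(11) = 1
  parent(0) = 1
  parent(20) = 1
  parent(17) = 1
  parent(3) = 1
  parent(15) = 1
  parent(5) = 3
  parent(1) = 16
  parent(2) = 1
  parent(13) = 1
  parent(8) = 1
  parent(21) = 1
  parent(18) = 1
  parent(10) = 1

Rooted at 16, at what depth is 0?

2

Path from 16 to 0: 16–1–0, which has 2 edges.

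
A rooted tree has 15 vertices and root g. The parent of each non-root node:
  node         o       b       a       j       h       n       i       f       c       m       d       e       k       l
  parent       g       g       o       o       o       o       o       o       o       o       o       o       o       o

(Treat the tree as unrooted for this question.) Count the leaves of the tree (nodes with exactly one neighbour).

13

Exactly 13 nodes have a single neighbour: a, b, c, d, e, f, h, i, j, k, l, m, n.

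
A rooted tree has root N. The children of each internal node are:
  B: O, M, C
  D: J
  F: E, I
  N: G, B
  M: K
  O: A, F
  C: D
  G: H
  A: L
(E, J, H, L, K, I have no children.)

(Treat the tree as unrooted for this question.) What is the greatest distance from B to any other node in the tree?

3

Distances from B peak at 3, attained at H (I, L, E, J also at distance 3).
B – N – G – H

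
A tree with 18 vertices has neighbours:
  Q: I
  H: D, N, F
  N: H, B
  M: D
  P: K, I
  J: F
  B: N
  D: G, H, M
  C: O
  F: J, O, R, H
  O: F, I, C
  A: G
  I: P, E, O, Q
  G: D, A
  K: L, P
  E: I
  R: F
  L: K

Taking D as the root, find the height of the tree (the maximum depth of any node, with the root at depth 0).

L sits deepest: D-H-F-O-I-P-K-L — 7 edges from the root.

7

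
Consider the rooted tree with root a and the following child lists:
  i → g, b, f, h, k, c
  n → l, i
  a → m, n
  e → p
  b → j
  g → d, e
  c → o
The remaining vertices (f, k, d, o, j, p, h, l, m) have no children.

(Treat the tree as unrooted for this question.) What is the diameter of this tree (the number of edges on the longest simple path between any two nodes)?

Starting from m, a farthest node is p at distance 6.
One longest path: m-a-n-i-g-e-p.
So the diameter is 6.

6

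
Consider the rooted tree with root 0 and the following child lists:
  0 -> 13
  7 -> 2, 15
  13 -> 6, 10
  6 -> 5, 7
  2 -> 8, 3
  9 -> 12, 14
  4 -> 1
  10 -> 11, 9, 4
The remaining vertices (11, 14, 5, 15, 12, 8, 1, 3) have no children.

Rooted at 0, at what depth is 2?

4

0–13–6–7–2 — 4 edges.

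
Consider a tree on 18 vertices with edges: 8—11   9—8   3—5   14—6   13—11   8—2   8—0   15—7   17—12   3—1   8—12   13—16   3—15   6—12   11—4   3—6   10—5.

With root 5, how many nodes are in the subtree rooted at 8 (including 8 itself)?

8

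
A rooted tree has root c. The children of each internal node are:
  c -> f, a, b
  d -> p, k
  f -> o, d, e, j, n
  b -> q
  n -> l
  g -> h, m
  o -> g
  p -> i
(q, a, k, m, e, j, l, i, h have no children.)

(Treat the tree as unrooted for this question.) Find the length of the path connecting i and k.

3

Walking from i: i - p - d - k. Length 3.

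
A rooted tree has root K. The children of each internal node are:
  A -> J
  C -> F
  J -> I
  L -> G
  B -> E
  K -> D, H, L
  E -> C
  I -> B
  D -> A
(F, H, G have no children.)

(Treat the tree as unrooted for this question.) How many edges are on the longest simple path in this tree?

10

Starting from F, a farthest node is G at distance 10.
One longest path: F - C - E - B - I - J - A - D - K - L - G.
So the diameter is 10.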